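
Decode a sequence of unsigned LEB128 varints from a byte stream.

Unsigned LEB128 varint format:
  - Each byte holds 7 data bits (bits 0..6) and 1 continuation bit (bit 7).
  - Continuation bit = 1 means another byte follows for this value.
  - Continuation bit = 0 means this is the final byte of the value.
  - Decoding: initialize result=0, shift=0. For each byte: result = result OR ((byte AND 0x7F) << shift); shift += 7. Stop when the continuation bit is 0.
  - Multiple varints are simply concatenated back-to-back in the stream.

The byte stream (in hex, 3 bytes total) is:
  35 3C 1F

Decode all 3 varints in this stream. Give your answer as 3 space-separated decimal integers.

Answer: 53 60 31

Derivation:
  byte[0]=0x35 cont=0 payload=0x35=53: acc |= 53<<0 -> acc=53 shift=7 [end]
Varint 1: bytes[0:1] = 35 -> value 53 (1 byte(s))
  byte[1]=0x3C cont=0 payload=0x3C=60: acc |= 60<<0 -> acc=60 shift=7 [end]
Varint 2: bytes[1:2] = 3C -> value 60 (1 byte(s))
  byte[2]=0x1F cont=0 payload=0x1F=31: acc |= 31<<0 -> acc=31 shift=7 [end]
Varint 3: bytes[2:3] = 1F -> value 31 (1 byte(s))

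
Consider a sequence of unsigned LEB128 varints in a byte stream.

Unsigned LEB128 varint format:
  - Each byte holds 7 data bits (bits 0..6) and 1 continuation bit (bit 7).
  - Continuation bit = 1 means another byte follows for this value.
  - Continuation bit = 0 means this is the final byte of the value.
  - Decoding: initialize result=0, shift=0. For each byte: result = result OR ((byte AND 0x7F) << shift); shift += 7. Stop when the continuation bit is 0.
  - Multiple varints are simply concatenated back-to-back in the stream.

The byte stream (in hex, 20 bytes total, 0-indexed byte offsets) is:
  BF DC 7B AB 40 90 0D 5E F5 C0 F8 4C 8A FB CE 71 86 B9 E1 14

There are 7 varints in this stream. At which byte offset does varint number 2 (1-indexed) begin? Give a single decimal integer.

Answer: 3

Derivation:
  byte[0]=0xBF cont=1 payload=0x3F=63: acc |= 63<<0 -> acc=63 shift=7
  byte[1]=0xDC cont=1 payload=0x5C=92: acc |= 92<<7 -> acc=11839 shift=14
  byte[2]=0x7B cont=0 payload=0x7B=123: acc |= 123<<14 -> acc=2027071 shift=21 [end]
Varint 1: bytes[0:3] = BF DC 7B -> value 2027071 (3 byte(s))
  byte[3]=0xAB cont=1 payload=0x2B=43: acc |= 43<<0 -> acc=43 shift=7
  byte[4]=0x40 cont=0 payload=0x40=64: acc |= 64<<7 -> acc=8235 shift=14 [end]
Varint 2: bytes[3:5] = AB 40 -> value 8235 (2 byte(s))
  byte[5]=0x90 cont=1 payload=0x10=16: acc |= 16<<0 -> acc=16 shift=7
  byte[6]=0x0D cont=0 payload=0x0D=13: acc |= 13<<7 -> acc=1680 shift=14 [end]
Varint 3: bytes[5:7] = 90 0D -> value 1680 (2 byte(s))
  byte[7]=0x5E cont=0 payload=0x5E=94: acc |= 94<<0 -> acc=94 shift=7 [end]
Varint 4: bytes[7:8] = 5E -> value 94 (1 byte(s))
  byte[8]=0xF5 cont=1 payload=0x75=117: acc |= 117<<0 -> acc=117 shift=7
  byte[9]=0xC0 cont=1 payload=0x40=64: acc |= 64<<7 -> acc=8309 shift=14
  byte[10]=0xF8 cont=1 payload=0x78=120: acc |= 120<<14 -> acc=1974389 shift=21
  byte[11]=0x4C cont=0 payload=0x4C=76: acc |= 76<<21 -> acc=161357941 shift=28 [end]
Varint 5: bytes[8:12] = F5 C0 F8 4C -> value 161357941 (4 byte(s))
  byte[12]=0x8A cont=1 payload=0x0A=10: acc |= 10<<0 -> acc=10 shift=7
  byte[13]=0xFB cont=1 payload=0x7B=123: acc |= 123<<7 -> acc=15754 shift=14
  byte[14]=0xCE cont=1 payload=0x4E=78: acc |= 78<<14 -> acc=1293706 shift=21
  byte[15]=0x71 cont=0 payload=0x71=113: acc |= 113<<21 -> acc=238271882 shift=28 [end]
Varint 6: bytes[12:16] = 8A FB CE 71 -> value 238271882 (4 byte(s))
  byte[16]=0x86 cont=1 payload=0x06=6: acc |= 6<<0 -> acc=6 shift=7
  byte[17]=0xB9 cont=1 payload=0x39=57: acc |= 57<<7 -> acc=7302 shift=14
  byte[18]=0xE1 cont=1 payload=0x61=97: acc |= 97<<14 -> acc=1596550 shift=21
  byte[19]=0x14 cont=0 payload=0x14=20: acc |= 20<<21 -> acc=43539590 shift=28 [end]
Varint 7: bytes[16:20] = 86 B9 E1 14 -> value 43539590 (4 byte(s))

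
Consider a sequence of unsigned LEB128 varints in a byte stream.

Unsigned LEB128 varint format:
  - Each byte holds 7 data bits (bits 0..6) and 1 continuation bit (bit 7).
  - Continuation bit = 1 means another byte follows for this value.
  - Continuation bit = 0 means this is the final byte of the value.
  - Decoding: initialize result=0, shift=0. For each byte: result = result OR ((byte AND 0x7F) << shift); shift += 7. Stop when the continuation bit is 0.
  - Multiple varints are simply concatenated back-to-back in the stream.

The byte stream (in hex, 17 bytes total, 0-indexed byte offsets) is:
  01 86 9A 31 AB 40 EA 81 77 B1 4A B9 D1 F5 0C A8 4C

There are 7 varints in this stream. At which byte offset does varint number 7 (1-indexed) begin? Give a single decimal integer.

  byte[0]=0x01 cont=0 payload=0x01=1: acc |= 1<<0 -> acc=1 shift=7 [end]
Varint 1: bytes[0:1] = 01 -> value 1 (1 byte(s))
  byte[1]=0x86 cont=1 payload=0x06=6: acc |= 6<<0 -> acc=6 shift=7
  byte[2]=0x9A cont=1 payload=0x1A=26: acc |= 26<<7 -> acc=3334 shift=14
  byte[3]=0x31 cont=0 payload=0x31=49: acc |= 49<<14 -> acc=806150 shift=21 [end]
Varint 2: bytes[1:4] = 86 9A 31 -> value 806150 (3 byte(s))
  byte[4]=0xAB cont=1 payload=0x2B=43: acc |= 43<<0 -> acc=43 shift=7
  byte[5]=0x40 cont=0 payload=0x40=64: acc |= 64<<7 -> acc=8235 shift=14 [end]
Varint 3: bytes[4:6] = AB 40 -> value 8235 (2 byte(s))
  byte[6]=0xEA cont=1 payload=0x6A=106: acc |= 106<<0 -> acc=106 shift=7
  byte[7]=0x81 cont=1 payload=0x01=1: acc |= 1<<7 -> acc=234 shift=14
  byte[8]=0x77 cont=0 payload=0x77=119: acc |= 119<<14 -> acc=1949930 shift=21 [end]
Varint 4: bytes[6:9] = EA 81 77 -> value 1949930 (3 byte(s))
  byte[9]=0xB1 cont=1 payload=0x31=49: acc |= 49<<0 -> acc=49 shift=7
  byte[10]=0x4A cont=0 payload=0x4A=74: acc |= 74<<7 -> acc=9521 shift=14 [end]
Varint 5: bytes[9:11] = B1 4A -> value 9521 (2 byte(s))
  byte[11]=0xB9 cont=1 payload=0x39=57: acc |= 57<<0 -> acc=57 shift=7
  byte[12]=0xD1 cont=1 payload=0x51=81: acc |= 81<<7 -> acc=10425 shift=14
  byte[13]=0xF5 cont=1 payload=0x75=117: acc |= 117<<14 -> acc=1927353 shift=21
  byte[14]=0x0C cont=0 payload=0x0C=12: acc |= 12<<21 -> acc=27093177 shift=28 [end]
Varint 6: bytes[11:15] = B9 D1 F5 0C -> value 27093177 (4 byte(s))
  byte[15]=0xA8 cont=1 payload=0x28=40: acc |= 40<<0 -> acc=40 shift=7
  byte[16]=0x4C cont=0 payload=0x4C=76: acc |= 76<<7 -> acc=9768 shift=14 [end]
Varint 7: bytes[15:17] = A8 4C -> value 9768 (2 byte(s))

Answer: 15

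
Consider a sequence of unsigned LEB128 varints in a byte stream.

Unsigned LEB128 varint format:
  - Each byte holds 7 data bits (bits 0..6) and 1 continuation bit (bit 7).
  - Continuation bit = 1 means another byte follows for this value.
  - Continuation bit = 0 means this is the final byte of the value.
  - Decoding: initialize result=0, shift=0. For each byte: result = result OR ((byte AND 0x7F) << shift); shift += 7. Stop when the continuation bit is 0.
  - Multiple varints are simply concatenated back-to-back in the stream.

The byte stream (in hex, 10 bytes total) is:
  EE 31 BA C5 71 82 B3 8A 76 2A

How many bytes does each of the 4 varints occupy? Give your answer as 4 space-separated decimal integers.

Answer: 2 3 4 1

Derivation:
  byte[0]=0xEE cont=1 payload=0x6E=110: acc |= 110<<0 -> acc=110 shift=7
  byte[1]=0x31 cont=0 payload=0x31=49: acc |= 49<<7 -> acc=6382 shift=14 [end]
Varint 1: bytes[0:2] = EE 31 -> value 6382 (2 byte(s))
  byte[2]=0xBA cont=1 payload=0x3A=58: acc |= 58<<0 -> acc=58 shift=7
  byte[3]=0xC5 cont=1 payload=0x45=69: acc |= 69<<7 -> acc=8890 shift=14
  byte[4]=0x71 cont=0 payload=0x71=113: acc |= 113<<14 -> acc=1860282 shift=21 [end]
Varint 2: bytes[2:5] = BA C5 71 -> value 1860282 (3 byte(s))
  byte[5]=0x82 cont=1 payload=0x02=2: acc |= 2<<0 -> acc=2 shift=7
  byte[6]=0xB3 cont=1 payload=0x33=51: acc |= 51<<7 -> acc=6530 shift=14
  byte[7]=0x8A cont=1 payload=0x0A=10: acc |= 10<<14 -> acc=170370 shift=21
  byte[8]=0x76 cont=0 payload=0x76=118: acc |= 118<<21 -> acc=247634306 shift=28 [end]
Varint 3: bytes[5:9] = 82 B3 8A 76 -> value 247634306 (4 byte(s))
  byte[9]=0x2A cont=0 payload=0x2A=42: acc |= 42<<0 -> acc=42 shift=7 [end]
Varint 4: bytes[9:10] = 2A -> value 42 (1 byte(s))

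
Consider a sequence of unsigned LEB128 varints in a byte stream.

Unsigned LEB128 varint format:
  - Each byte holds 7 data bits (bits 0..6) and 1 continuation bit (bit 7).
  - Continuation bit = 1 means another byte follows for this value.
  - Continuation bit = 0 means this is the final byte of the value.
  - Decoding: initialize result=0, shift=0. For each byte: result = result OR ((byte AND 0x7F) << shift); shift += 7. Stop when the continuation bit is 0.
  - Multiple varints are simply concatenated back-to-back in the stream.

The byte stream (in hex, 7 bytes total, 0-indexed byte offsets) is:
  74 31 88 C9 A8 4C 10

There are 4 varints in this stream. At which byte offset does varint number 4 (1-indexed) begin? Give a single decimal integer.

Answer: 6

Derivation:
  byte[0]=0x74 cont=0 payload=0x74=116: acc |= 116<<0 -> acc=116 shift=7 [end]
Varint 1: bytes[0:1] = 74 -> value 116 (1 byte(s))
  byte[1]=0x31 cont=0 payload=0x31=49: acc |= 49<<0 -> acc=49 shift=7 [end]
Varint 2: bytes[1:2] = 31 -> value 49 (1 byte(s))
  byte[2]=0x88 cont=1 payload=0x08=8: acc |= 8<<0 -> acc=8 shift=7
  byte[3]=0xC9 cont=1 payload=0x49=73: acc |= 73<<7 -> acc=9352 shift=14
  byte[4]=0xA8 cont=1 payload=0x28=40: acc |= 40<<14 -> acc=664712 shift=21
  byte[5]=0x4C cont=0 payload=0x4C=76: acc |= 76<<21 -> acc=160048264 shift=28 [end]
Varint 3: bytes[2:6] = 88 C9 A8 4C -> value 160048264 (4 byte(s))
  byte[6]=0x10 cont=0 payload=0x10=16: acc |= 16<<0 -> acc=16 shift=7 [end]
Varint 4: bytes[6:7] = 10 -> value 16 (1 byte(s))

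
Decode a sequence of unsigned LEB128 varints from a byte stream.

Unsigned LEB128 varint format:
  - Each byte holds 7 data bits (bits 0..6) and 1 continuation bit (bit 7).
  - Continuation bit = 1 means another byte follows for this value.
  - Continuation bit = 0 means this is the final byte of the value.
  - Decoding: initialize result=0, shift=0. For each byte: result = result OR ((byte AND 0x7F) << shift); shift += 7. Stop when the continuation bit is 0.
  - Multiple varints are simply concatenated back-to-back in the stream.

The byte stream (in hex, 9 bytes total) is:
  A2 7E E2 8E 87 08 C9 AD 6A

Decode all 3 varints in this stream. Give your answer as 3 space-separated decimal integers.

  byte[0]=0xA2 cont=1 payload=0x22=34: acc |= 34<<0 -> acc=34 shift=7
  byte[1]=0x7E cont=0 payload=0x7E=126: acc |= 126<<7 -> acc=16162 shift=14 [end]
Varint 1: bytes[0:2] = A2 7E -> value 16162 (2 byte(s))
  byte[2]=0xE2 cont=1 payload=0x62=98: acc |= 98<<0 -> acc=98 shift=7
  byte[3]=0x8E cont=1 payload=0x0E=14: acc |= 14<<7 -> acc=1890 shift=14
  byte[4]=0x87 cont=1 payload=0x07=7: acc |= 7<<14 -> acc=116578 shift=21
  byte[5]=0x08 cont=0 payload=0x08=8: acc |= 8<<21 -> acc=16893794 shift=28 [end]
Varint 2: bytes[2:6] = E2 8E 87 08 -> value 16893794 (4 byte(s))
  byte[6]=0xC9 cont=1 payload=0x49=73: acc |= 73<<0 -> acc=73 shift=7
  byte[7]=0xAD cont=1 payload=0x2D=45: acc |= 45<<7 -> acc=5833 shift=14
  byte[8]=0x6A cont=0 payload=0x6A=106: acc |= 106<<14 -> acc=1742537 shift=21 [end]
Varint 3: bytes[6:9] = C9 AD 6A -> value 1742537 (3 byte(s))

Answer: 16162 16893794 1742537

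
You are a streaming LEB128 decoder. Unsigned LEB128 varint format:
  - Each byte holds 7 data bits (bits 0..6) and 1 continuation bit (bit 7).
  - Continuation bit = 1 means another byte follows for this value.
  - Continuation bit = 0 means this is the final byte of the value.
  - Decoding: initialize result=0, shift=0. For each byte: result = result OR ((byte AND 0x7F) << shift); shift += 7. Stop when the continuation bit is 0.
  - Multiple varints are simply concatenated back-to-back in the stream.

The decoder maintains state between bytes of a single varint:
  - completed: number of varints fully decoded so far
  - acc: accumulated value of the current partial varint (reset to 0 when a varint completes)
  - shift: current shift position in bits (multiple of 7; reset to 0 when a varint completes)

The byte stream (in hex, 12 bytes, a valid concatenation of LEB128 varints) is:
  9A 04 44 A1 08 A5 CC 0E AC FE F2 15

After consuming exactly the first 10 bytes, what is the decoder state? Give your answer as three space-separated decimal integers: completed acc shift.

Answer: 4 16172 14

Derivation:
byte[0]=0x9A cont=1 payload=0x1A: acc |= 26<<0 -> completed=0 acc=26 shift=7
byte[1]=0x04 cont=0 payload=0x04: varint #1 complete (value=538); reset -> completed=1 acc=0 shift=0
byte[2]=0x44 cont=0 payload=0x44: varint #2 complete (value=68); reset -> completed=2 acc=0 shift=0
byte[3]=0xA1 cont=1 payload=0x21: acc |= 33<<0 -> completed=2 acc=33 shift=7
byte[4]=0x08 cont=0 payload=0x08: varint #3 complete (value=1057); reset -> completed=3 acc=0 shift=0
byte[5]=0xA5 cont=1 payload=0x25: acc |= 37<<0 -> completed=3 acc=37 shift=7
byte[6]=0xCC cont=1 payload=0x4C: acc |= 76<<7 -> completed=3 acc=9765 shift=14
byte[7]=0x0E cont=0 payload=0x0E: varint #4 complete (value=239141); reset -> completed=4 acc=0 shift=0
byte[8]=0xAC cont=1 payload=0x2C: acc |= 44<<0 -> completed=4 acc=44 shift=7
byte[9]=0xFE cont=1 payload=0x7E: acc |= 126<<7 -> completed=4 acc=16172 shift=14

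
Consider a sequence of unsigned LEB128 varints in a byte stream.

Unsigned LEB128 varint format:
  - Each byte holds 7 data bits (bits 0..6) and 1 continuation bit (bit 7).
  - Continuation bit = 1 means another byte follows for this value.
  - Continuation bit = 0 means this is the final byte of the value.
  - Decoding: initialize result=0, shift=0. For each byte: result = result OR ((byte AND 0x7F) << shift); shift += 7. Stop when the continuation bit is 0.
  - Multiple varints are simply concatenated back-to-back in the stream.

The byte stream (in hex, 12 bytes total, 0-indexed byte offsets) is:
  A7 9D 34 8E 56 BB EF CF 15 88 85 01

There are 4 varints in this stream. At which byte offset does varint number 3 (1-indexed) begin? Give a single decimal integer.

  byte[0]=0xA7 cont=1 payload=0x27=39: acc |= 39<<0 -> acc=39 shift=7
  byte[1]=0x9D cont=1 payload=0x1D=29: acc |= 29<<7 -> acc=3751 shift=14
  byte[2]=0x34 cont=0 payload=0x34=52: acc |= 52<<14 -> acc=855719 shift=21 [end]
Varint 1: bytes[0:3] = A7 9D 34 -> value 855719 (3 byte(s))
  byte[3]=0x8E cont=1 payload=0x0E=14: acc |= 14<<0 -> acc=14 shift=7
  byte[4]=0x56 cont=0 payload=0x56=86: acc |= 86<<7 -> acc=11022 shift=14 [end]
Varint 2: bytes[3:5] = 8E 56 -> value 11022 (2 byte(s))
  byte[5]=0xBB cont=1 payload=0x3B=59: acc |= 59<<0 -> acc=59 shift=7
  byte[6]=0xEF cont=1 payload=0x6F=111: acc |= 111<<7 -> acc=14267 shift=14
  byte[7]=0xCF cont=1 payload=0x4F=79: acc |= 79<<14 -> acc=1308603 shift=21
  byte[8]=0x15 cont=0 payload=0x15=21: acc |= 21<<21 -> acc=45348795 shift=28 [end]
Varint 3: bytes[5:9] = BB EF CF 15 -> value 45348795 (4 byte(s))
  byte[9]=0x88 cont=1 payload=0x08=8: acc |= 8<<0 -> acc=8 shift=7
  byte[10]=0x85 cont=1 payload=0x05=5: acc |= 5<<7 -> acc=648 shift=14
  byte[11]=0x01 cont=0 payload=0x01=1: acc |= 1<<14 -> acc=17032 shift=21 [end]
Varint 4: bytes[9:12] = 88 85 01 -> value 17032 (3 byte(s))

Answer: 5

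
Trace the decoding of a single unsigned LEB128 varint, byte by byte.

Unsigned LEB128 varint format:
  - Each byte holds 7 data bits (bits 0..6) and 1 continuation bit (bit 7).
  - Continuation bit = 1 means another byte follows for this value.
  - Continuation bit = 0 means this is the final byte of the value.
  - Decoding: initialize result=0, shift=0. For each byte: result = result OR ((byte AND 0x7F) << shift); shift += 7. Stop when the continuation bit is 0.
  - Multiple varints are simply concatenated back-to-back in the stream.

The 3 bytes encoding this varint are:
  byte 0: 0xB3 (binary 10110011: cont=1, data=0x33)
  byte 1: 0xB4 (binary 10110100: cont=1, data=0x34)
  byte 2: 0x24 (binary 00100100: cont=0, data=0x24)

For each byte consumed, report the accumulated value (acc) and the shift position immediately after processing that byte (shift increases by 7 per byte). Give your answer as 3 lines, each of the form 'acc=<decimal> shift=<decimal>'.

Answer: acc=51 shift=7
acc=6707 shift=14
acc=596531 shift=21

Derivation:
byte 0=0xB3: payload=0x33=51, contrib = 51<<0 = 51; acc -> 51, shift -> 7
byte 1=0xB4: payload=0x34=52, contrib = 52<<7 = 6656; acc -> 6707, shift -> 14
byte 2=0x24: payload=0x24=36, contrib = 36<<14 = 589824; acc -> 596531, shift -> 21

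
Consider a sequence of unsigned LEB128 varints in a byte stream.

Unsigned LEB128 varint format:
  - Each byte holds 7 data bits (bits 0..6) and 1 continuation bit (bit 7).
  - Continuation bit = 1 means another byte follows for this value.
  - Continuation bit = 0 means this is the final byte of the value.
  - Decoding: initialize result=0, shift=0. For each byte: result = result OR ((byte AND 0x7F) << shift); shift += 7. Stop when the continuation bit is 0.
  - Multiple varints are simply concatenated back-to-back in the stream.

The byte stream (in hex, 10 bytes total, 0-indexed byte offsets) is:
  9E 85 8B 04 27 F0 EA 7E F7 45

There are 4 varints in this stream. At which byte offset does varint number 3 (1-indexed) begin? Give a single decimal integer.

  byte[0]=0x9E cont=1 payload=0x1E=30: acc |= 30<<0 -> acc=30 shift=7
  byte[1]=0x85 cont=1 payload=0x05=5: acc |= 5<<7 -> acc=670 shift=14
  byte[2]=0x8B cont=1 payload=0x0B=11: acc |= 11<<14 -> acc=180894 shift=21
  byte[3]=0x04 cont=0 payload=0x04=4: acc |= 4<<21 -> acc=8569502 shift=28 [end]
Varint 1: bytes[0:4] = 9E 85 8B 04 -> value 8569502 (4 byte(s))
  byte[4]=0x27 cont=0 payload=0x27=39: acc |= 39<<0 -> acc=39 shift=7 [end]
Varint 2: bytes[4:5] = 27 -> value 39 (1 byte(s))
  byte[5]=0xF0 cont=1 payload=0x70=112: acc |= 112<<0 -> acc=112 shift=7
  byte[6]=0xEA cont=1 payload=0x6A=106: acc |= 106<<7 -> acc=13680 shift=14
  byte[7]=0x7E cont=0 payload=0x7E=126: acc |= 126<<14 -> acc=2078064 shift=21 [end]
Varint 3: bytes[5:8] = F0 EA 7E -> value 2078064 (3 byte(s))
  byte[8]=0xF7 cont=1 payload=0x77=119: acc |= 119<<0 -> acc=119 shift=7
  byte[9]=0x45 cont=0 payload=0x45=69: acc |= 69<<7 -> acc=8951 shift=14 [end]
Varint 4: bytes[8:10] = F7 45 -> value 8951 (2 byte(s))

Answer: 5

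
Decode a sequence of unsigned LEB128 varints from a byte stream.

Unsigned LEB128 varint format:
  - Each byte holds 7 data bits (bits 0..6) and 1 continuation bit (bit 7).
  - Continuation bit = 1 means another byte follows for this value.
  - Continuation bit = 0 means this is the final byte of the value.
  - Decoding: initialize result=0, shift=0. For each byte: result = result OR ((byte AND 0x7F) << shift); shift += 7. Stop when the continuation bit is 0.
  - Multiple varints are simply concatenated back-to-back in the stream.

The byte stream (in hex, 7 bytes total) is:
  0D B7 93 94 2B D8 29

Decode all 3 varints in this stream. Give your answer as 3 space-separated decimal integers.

Answer: 13 90507703 5336

Derivation:
  byte[0]=0x0D cont=0 payload=0x0D=13: acc |= 13<<0 -> acc=13 shift=7 [end]
Varint 1: bytes[0:1] = 0D -> value 13 (1 byte(s))
  byte[1]=0xB7 cont=1 payload=0x37=55: acc |= 55<<0 -> acc=55 shift=7
  byte[2]=0x93 cont=1 payload=0x13=19: acc |= 19<<7 -> acc=2487 shift=14
  byte[3]=0x94 cont=1 payload=0x14=20: acc |= 20<<14 -> acc=330167 shift=21
  byte[4]=0x2B cont=0 payload=0x2B=43: acc |= 43<<21 -> acc=90507703 shift=28 [end]
Varint 2: bytes[1:5] = B7 93 94 2B -> value 90507703 (4 byte(s))
  byte[5]=0xD8 cont=1 payload=0x58=88: acc |= 88<<0 -> acc=88 shift=7
  byte[6]=0x29 cont=0 payload=0x29=41: acc |= 41<<7 -> acc=5336 shift=14 [end]
Varint 3: bytes[5:7] = D8 29 -> value 5336 (2 byte(s))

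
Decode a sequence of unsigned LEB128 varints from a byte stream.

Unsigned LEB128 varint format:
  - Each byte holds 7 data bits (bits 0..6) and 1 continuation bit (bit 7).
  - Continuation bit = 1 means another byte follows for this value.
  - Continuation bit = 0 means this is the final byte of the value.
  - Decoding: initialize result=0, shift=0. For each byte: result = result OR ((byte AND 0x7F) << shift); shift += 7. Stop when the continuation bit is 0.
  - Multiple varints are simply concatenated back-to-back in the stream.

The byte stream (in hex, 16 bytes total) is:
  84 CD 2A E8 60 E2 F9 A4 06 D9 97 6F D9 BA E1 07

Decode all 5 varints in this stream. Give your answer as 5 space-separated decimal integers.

  byte[0]=0x84 cont=1 payload=0x04=4: acc |= 4<<0 -> acc=4 shift=7
  byte[1]=0xCD cont=1 payload=0x4D=77: acc |= 77<<7 -> acc=9860 shift=14
  byte[2]=0x2A cont=0 payload=0x2A=42: acc |= 42<<14 -> acc=697988 shift=21 [end]
Varint 1: bytes[0:3] = 84 CD 2A -> value 697988 (3 byte(s))
  byte[3]=0xE8 cont=1 payload=0x68=104: acc |= 104<<0 -> acc=104 shift=7
  byte[4]=0x60 cont=0 payload=0x60=96: acc |= 96<<7 -> acc=12392 shift=14 [end]
Varint 2: bytes[3:5] = E8 60 -> value 12392 (2 byte(s))
  byte[5]=0xE2 cont=1 payload=0x62=98: acc |= 98<<0 -> acc=98 shift=7
  byte[6]=0xF9 cont=1 payload=0x79=121: acc |= 121<<7 -> acc=15586 shift=14
  byte[7]=0xA4 cont=1 payload=0x24=36: acc |= 36<<14 -> acc=605410 shift=21
  byte[8]=0x06 cont=0 payload=0x06=6: acc |= 6<<21 -> acc=13188322 shift=28 [end]
Varint 3: bytes[5:9] = E2 F9 A4 06 -> value 13188322 (4 byte(s))
  byte[9]=0xD9 cont=1 payload=0x59=89: acc |= 89<<0 -> acc=89 shift=7
  byte[10]=0x97 cont=1 payload=0x17=23: acc |= 23<<7 -> acc=3033 shift=14
  byte[11]=0x6F cont=0 payload=0x6F=111: acc |= 111<<14 -> acc=1821657 shift=21 [end]
Varint 4: bytes[9:12] = D9 97 6F -> value 1821657 (3 byte(s))
  byte[12]=0xD9 cont=1 payload=0x59=89: acc |= 89<<0 -> acc=89 shift=7
  byte[13]=0xBA cont=1 payload=0x3A=58: acc |= 58<<7 -> acc=7513 shift=14
  byte[14]=0xE1 cont=1 payload=0x61=97: acc |= 97<<14 -> acc=1596761 shift=21
  byte[15]=0x07 cont=0 payload=0x07=7: acc |= 7<<21 -> acc=16276825 shift=28 [end]
Varint 5: bytes[12:16] = D9 BA E1 07 -> value 16276825 (4 byte(s))

Answer: 697988 12392 13188322 1821657 16276825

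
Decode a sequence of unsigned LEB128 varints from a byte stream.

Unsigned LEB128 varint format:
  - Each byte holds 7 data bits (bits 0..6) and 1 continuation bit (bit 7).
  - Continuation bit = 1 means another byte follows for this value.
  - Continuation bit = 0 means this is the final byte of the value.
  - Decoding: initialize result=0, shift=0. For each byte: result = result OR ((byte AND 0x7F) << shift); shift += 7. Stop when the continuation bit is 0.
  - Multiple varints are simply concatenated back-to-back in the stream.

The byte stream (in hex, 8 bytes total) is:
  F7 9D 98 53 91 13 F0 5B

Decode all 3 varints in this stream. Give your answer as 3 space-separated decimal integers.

  byte[0]=0xF7 cont=1 payload=0x77=119: acc |= 119<<0 -> acc=119 shift=7
  byte[1]=0x9D cont=1 payload=0x1D=29: acc |= 29<<7 -> acc=3831 shift=14
  byte[2]=0x98 cont=1 payload=0x18=24: acc |= 24<<14 -> acc=397047 shift=21
  byte[3]=0x53 cont=0 payload=0x53=83: acc |= 83<<21 -> acc=174460663 shift=28 [end]
Varint 1: bytes[0:4] = F7 9D 98 53 -> value 174460663 (4 byte(s))
  byte[4]=0x91 cont=1 payload=0x11=17: acc |= 17<<0 -> acc=17 shift=7
  byte[5]=0x13 cont=0 payload=0x13=19: acc |= 19<<7 -> acc=2449 shift=14 [end]
Varint 2: bytes[4:6] = 91 13 -> value 2449 (2 byte(s))
  byte[6]=0xF0 cont=1 payload=0x70=112: acc |= 112<<0 -> acc=112 shift=7
  byte[7]=0x5B cont=0 payload=0x5B=91: acc |= 91<<7 -> acc=11760 shift=14 [end]
Varint 3: bytes[6:8] = F0 5B -> value 11760 (2 byte(s))

Answer: 174460663 2449 11760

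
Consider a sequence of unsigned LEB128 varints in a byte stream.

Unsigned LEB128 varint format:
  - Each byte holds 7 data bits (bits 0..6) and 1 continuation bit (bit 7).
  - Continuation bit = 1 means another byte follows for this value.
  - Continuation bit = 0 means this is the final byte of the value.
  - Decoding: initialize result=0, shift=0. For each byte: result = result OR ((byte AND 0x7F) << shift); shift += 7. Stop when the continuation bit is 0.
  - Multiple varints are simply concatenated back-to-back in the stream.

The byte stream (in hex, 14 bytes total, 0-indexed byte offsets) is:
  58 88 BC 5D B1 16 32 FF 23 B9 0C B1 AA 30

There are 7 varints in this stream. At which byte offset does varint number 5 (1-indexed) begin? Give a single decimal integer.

  byte[0]=0x58 cont=0 payload=0x58=88: acc |= 88<<0 -> acc=88 shift=7 [end]
Varint 1: bytes[0:1] = 58 -> value 88 (1 byte(s))
  byte[1]=0x88 cont=1 payload=0x08=8: acc |= 8<<0 -> acc=8 shift=7
  byte[2]=0xBC cont=1 payload=0x3C=60: acc |= 60<<7 -> acc=7688 shift=14
  byte[3]=0x5D cont=0 payload=0x5D=93: acc |= 93<<14 -> acc=1531400 shift=21 [end]
Varint 2: bytes[1:4] = 88 BC 5D -> value 1531400 (3 byte(s))
  byte[4]=0xB1 cont=1 payload=0x31=49: acc |= 49<<0 -> acc=49 shift=7
  byte[5]=0x16 cont=0 payload=0x16=22: acc |= 22<<7 -> acc=2865 shift=14 [end]
Varint 3: bytes[4:6] = B1 16 -> value 2865 (2 byte(s))
  byte[6]=0x32 cont=0 payload=0x32=50: acc |= 50<<0 -> acc=50 shift=7 [end]
Varint 4: bytes[6:7] = 32 -> value 50 (1 byte(s))
  byte[7]=0xFF cont=1 payload=0x7F=127: acc |= 127<<0 -> acc=127 shift=7
  byte[8]=0x23 cont=0 payload=0x23=35: acc |= 35<<7 -> acc=4607 shift=14 [end]
Varint 5: bytes[7:9] = FF 23 -> value 4607 (2 byte(s))
  byte[9]=0xB9 cont=1 payload=0x39=57: acc |= 57<<0 -> acc=57 shift=7
  byte[10]=0x0C cont=0 payload=0x0C=12: acc |= 12<<7 -> acc=1593 shift=14 [end]
Varint 6: bytes[9:11] = B9 0C -> value 1593 (2 byte(s))
  byte[11]=0xB1 cont=1 payload=0x31=49: acc |= 49<<0 -> acc=49 shift=7
  byte[12]=0xAA cont=1 payload=0x2A=42: acc |= 42<<7 -> acc=5425 shift=14
  byte[13]=0x30 cont=0 payload=0x30=48: acc |= 48<<14 -> acc=791857 shift=21 [end]
Varint 7: bytes[11:14] = B1 AA 30 -> value 791857 (3 byte(s))

Answer: 7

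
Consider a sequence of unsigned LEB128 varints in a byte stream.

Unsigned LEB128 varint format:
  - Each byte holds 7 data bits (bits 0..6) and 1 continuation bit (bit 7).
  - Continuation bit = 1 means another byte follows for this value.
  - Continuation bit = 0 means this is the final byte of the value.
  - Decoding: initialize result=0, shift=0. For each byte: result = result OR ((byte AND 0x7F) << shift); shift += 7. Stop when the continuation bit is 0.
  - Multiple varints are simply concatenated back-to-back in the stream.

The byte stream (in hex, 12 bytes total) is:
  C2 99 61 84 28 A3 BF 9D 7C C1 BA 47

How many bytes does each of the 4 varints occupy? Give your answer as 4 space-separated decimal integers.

Answer: 3 2 4 3

Derivation:
  byte[0]=0xC2 cont=1 payload=0x42=66: acc |= 66<<0 -> acc=66 shift=7
  byte[1]=0x99 cont=1 payload=0x19=25: acc |= 25<<7 -> acc=3266 shift=14
  byte[2]=0x61 cont=0 payload=0x61=97: acc |= 97<<14 -> acc=1592514 shift=21 [end]
Varint 1: bytes[0:3] = C2 99 61 -> value 1592514 (3 byte(s))
  byte[3]=0x84 cont=1 payload=0x04=4: acc |= 4<<0 -> acc=4 shift=7
  byte[4]=0x28 cont=0 payload=0x28=40: acc |= 40<<7 -> acc=5124 shift=14 [end]
Varint 2: bytes[3:5] = 84 28 -> value 5124 (2 byte(s))
  byte[5]=0xA3 cont=1 payload=0x23=35: acc |= 35<<0 -> acc=35 shift=7
  byte[6]=0xBF cont=1 payload=0x3F=63: acc |= 63<<7 -> acc=8099 shift=14
  byte[7]=0x9D cont=1 payload=0x1D=29: acc |= 29<<14 -> acc=483235 shift=21
  byte[8]=0x7C cont=0 payload=0x7C=124: acc |= 124<<21 -> acc=260530083 shift=28 [end]
Varint 3: bytes[5:9] = A3 BF 9D 7C -> value 260530083 (4 byte(s))
  byte[9]=0xC1 cont=1 payload=0x41=65: acc |= 65<<0 -> acc=65 shift=7
  byte[10]=0xBA cont=1 payload=0x3A=58: acc |= 58<<7 -> acc=7489 shift=14
  byte[11]=0x47 cont=0 payload=0x47=71: acc |= 71<<14 -> acc=1170753 shift=21 [end]
Varint 4: bytes[9:12] = C1 BA 47 -> value 1170753 (3 byte(s))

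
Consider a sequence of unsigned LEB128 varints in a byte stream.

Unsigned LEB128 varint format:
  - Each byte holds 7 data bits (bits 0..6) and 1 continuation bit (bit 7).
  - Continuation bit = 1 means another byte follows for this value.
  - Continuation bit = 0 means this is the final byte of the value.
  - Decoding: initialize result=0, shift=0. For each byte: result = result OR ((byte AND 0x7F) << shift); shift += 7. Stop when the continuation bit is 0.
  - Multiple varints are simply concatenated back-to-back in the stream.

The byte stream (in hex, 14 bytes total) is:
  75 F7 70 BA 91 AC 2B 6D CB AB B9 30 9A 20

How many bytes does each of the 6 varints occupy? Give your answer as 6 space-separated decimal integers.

  byte[0]=0x75 cont=0 payload=0x75=117: acc |= 117<<0 -> acc=117 shift=7 [end]
Varint 1: bytes[0:1] = 75 -> value 117 (1 byte(s))
  byte[1]=0xF7 cont=1 payload=0x77=119: acc |= 119<<0 -> acc=119 shift=7
  byte[2]=0x70 cont=0 payload=0x70=112: acc |= 112<<7 -> acc=14455 shift=14 [end]
Varint 2: bytes[1:3] = F7 70 -> value 14455 (2 byte(s))
  byte[3]=0xBA cont=1 payload=0x3A=58: acc |= 58<<0 -> acc=58 shift=7
  byte[4]=0x91 cont=1 payload=0x11=17: acc |= 17<<7 -> acc=2234 shift=14
  byte[5]=0xAC cont=1 payload=0x2C=44: acc |= 44<<14 -> acc=723130 shift=21
  byte[6]=0x2B cont=0 payload=0x2B=43: acc |= 43<<21 -> acc=90900666 shift=28 [end]
Varint 3: bytes[3:7] = BA 91 AC 2B -> value 90900666 (4 byte(s))
  byte[7]=0x6D cont=0 payload=0x6D=109: acc |= 109<<0 -> acc=109 shift=7 [end]
Varint 4: bytes[7:8] = 6D -> value 109 (1 byte(s))
  byte[8]=0xCB cont=1 payload=0x4B=75: acc |= 75<<0 -> acc=75 shift=7
  byte[9]=0xAB cont=1 payload=0x2B=43: acc |= 43<<7 -> acc=5579 shift=14
  byte[10]=0xB9 cont=1 payload=0x39=57: acc |= 57<<14 -> acc=939467 shift=21
  byte[11]=0x30 cont=0 payload=0x30=48: acc |= 48<<21 -> acc=101602763 shift=28 [end]
Varint 5: bytes[8:12] = CB AB B9 30 -> value 101602763 (4 byte(s))
  byte[12]=0x9A cont=1 payload=0x1A=26: acc |= 26<<0 -> acc=26 shift=7
  byte[13]=0x20 cont=0 payload=0x20=32: acc |= 32<<7 -> acc=4122 shift=14 [end]
Varint 6: bytes[12:14] = 9A 20 -> value 4122 (2 byte(s))

Answer: 1 2 4 1 4 2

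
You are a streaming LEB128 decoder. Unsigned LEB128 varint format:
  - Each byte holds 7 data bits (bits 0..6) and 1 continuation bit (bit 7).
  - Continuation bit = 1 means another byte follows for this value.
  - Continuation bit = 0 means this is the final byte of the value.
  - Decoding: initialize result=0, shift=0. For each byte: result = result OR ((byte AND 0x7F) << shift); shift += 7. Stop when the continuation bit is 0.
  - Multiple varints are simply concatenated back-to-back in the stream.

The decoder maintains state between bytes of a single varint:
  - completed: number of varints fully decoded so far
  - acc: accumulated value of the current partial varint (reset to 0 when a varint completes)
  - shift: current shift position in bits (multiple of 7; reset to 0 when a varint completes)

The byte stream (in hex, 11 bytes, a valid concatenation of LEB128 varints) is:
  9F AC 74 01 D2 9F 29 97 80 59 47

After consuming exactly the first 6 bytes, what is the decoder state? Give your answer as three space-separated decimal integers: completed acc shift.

byte[0]=0x9F cont=1 payload=0x1F: acc |= 31<<0 -> completed=0 acc=31 shift=7
byte[1]=0xAC cont=1 payload=0x2C: acc |= 44<<7 -> completed=0 acc=5663 shift=14
byte[2]=0x74 cont=0 payload=0x74: varint #1 complete (value=1906207); reset -> completed=1 acc=0 shift=0
byte[3]=0x01 cont=0 payload=0x01: varint #2 complete (value=1); reset -> completed=2 acc=0 shift=0
byte[4]=0xD2 cont=1 payload=0x52: acc |= 82<<0 -> completed=2 acc=82 shift=7
byte[5]=0x9F cont=1 payload=0x1F: acc |= 31<<7 -> completed=2 acc=4050 shift=14

Answer: 2 4050 14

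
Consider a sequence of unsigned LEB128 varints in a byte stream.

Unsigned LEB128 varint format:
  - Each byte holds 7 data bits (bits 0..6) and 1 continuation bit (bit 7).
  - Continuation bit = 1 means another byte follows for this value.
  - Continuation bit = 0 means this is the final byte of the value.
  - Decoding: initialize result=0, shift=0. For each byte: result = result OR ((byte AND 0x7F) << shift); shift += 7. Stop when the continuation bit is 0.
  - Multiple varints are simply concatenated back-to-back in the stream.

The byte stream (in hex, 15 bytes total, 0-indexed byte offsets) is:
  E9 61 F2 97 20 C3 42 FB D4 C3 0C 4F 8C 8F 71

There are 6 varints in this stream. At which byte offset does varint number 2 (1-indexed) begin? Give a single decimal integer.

  byte[0]=0xE9 cont=1 payload=0x69=105: acc |= 105<<0 -> acc=105 shift=7
  byte[1]=0x61 cont=0 payload=0x61=97: acc |= 97<<7 -> acc=12521 shift=14 [end]
Varint 1: bytes[0:2] = E9 61 -> value 12521 (2 byte(s))
  byte[2]=0xF2 cont=1 payload=0x72=114: acc |= 114<<0 -> acc=114 shift=7
  byte[3]=0x97 cont=1 payload=0x17=23: acc |= 23<<7 -> acc=3058 shift=14
  byte[4]=0x20 cont=0 payload=0x20=32: acc |= 32<<14 -> acc=527346 shift=21 [end]
Varint 2: bytes[2:5] = F2 97 20 -> value 527346 (3 byte(s))
  byte[5]=0xC3 cont=1 payload=0x43=67: acc |= 67<<0 -> acc=67 shift=7
  byte[6]=0x42 cont=0 payload=0x42=66: acc |= 66<<7 -> acc=8515 shift=14 [end]
Varint 3: bytes[5:7] = C3 42 -> value 8515 (2 byte(s))
  byte[7]=0xFB cont=1 payload=0x7B=123: acc |= 123<<0 -> acc=123 shift=7
  byte[8]=0xD4 cont=1 payload=0x54=84: acc |= 84<<7 -> acc=10875 shift=14
  byte[9]=0xC3 cont=1 payload=0x43=67: acc |= 67<<14 -> acc=1108603 shift=21
  byte[10]=0x0C cont=0 payload=0x0C=12: acc |= 12<<21 -> acc=26274427 shift=28 [end]
Varint 4: bytes[7:11] = FB D4 C3 0C -> value 26274427 (4 byte(s))
  byte[11]=0x4F cont=0 payload=0x4F=79: acc |= 79<<0 -> acc=79 shift=7 [end]
Varint 5: bytes[11:12] = 4F -> value 79 (1 byte(s))
  byte[12]=0x8C cont=1 payload=0x0C=12: acc |= 12<<0 -> acc=12 shift=7
  byte[13]=0x8F cont=1 payload=0x0F=15: acc |= 15<<7 -> acc=1932 shift=14
  byte[14]=0x71 cont=0 payload=0x71=113: acc |= 113<<14 -> acc=1853324 shift=21 [end]
Varint 6: bytes[12:15] = 8C 8F 71 -> value 1853324 (3 byte(s))

Answer: 2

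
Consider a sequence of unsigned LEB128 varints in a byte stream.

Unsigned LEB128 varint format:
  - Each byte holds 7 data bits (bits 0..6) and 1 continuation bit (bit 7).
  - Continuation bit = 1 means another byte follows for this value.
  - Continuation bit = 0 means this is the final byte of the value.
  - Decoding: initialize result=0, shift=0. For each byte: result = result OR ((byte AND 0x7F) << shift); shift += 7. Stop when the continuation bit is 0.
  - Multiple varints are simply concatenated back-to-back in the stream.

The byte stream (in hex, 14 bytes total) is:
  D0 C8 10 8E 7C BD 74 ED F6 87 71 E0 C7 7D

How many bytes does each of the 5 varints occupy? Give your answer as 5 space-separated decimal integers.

Answer: 3 2 2 4 3

Derivation:
  byte[0]=0xD0 cont=1 payload=0x50=80: acc |= 80<<0 -> acc=80 shift=7
  byte[1]=0xC8 cont=1 payload=0x48=72: acc |= 72<<7 -> acc=9296 shift=14
  byte[2]=0x10 cont=0 payload=0x10=16: acc |= 16<<14 -> acc=271440 shift=21 [end]
Varint 1: bytes[0:3] = D0 C8 10 -> value 271440 (3 byte(s))
  byte[3]=0x8E cont=1 payload=0x0E=14: acc |= 14<<0 -> acc=14 shift=7
  byte[4]=0x7C cont=0 payload=0x7C=124: acc |= 124<<7 -> acc=15886 shift=14 [end]
Varint 2: bytes[3:5] = 8E 7C -> value 15886 (2 byte(s))
  byte[5]=0xBD cont=1 payload=0x3D=61: acc |= 61<<0 -> acc=61 shift=7
  byte[6]=0x74 cont=0 payload=0x74=116: acc |= 116<<7 -> acc=14909 shift=14 [end]
Varint 3: bytes[5:7] = BD 74 -> value 14909 (2 byte(s))
  byte[7]=0xED cont=1 payload=0x6D=109: acc |= 109<<0 -> acc=109 shift=7
  byte[8]=0xF6 cont=1 payload=0x76=118: acc |= 118<<7 -> acc=15213 shift=14
  byte[9]=0x87 cont=1 payload=0x07=7: acc |= 7<<14 -> acc=129901 shift=21
  byte[10]=0x71 cont=0 payload=0x71=113: acc |= 113<<21 -> acc=237108077 shift=28 [end]
Varint 4: bytes[7:11] = ED F6 87 71 -> value 237108077 (4 byte(s))
  byte[11]=0xE0 cont=1 payload=0x60=96: acc |= 96<<0 -> acc=96 shift=7
  byte[12]=0xC7 cont=1 payload=0x47=71: acc |= 71<<7 -> acc=9184 shift=14
  byte[13]=0x7D cont=0 payload=0x7D=125: acc |= 125<<14 -> acc=2057184 shift=21 [end]
Varint 5: bytes[11:14] = E0 C7 7D -> value 2057184 (3 byte(s))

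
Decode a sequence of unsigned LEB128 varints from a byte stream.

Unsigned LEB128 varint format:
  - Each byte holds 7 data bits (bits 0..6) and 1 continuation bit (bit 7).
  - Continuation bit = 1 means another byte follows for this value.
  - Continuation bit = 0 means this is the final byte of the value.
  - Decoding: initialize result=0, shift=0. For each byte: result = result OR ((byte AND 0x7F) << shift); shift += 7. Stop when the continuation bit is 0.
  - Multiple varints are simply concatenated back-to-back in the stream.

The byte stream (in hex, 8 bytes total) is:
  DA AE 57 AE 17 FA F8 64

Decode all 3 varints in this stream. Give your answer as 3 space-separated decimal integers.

Answer: 1431386 2990 1653882

Derivation:
  byte[0]=0xDA cont=1 payload=0x5A=90: acc |= 90<<0 -> acc=90 shift=7
  byte[1]=0xAE cont=1 payload=0x2E=46: acc |= 46<<7 -> acc=5978 shift=14
  byte[2]=0x57 cont=0 payload=0x57=87: acc |= 87<<14 -> acc=1431386 shift=21 [end]
Varint 1: bytes[0:3] = DA AE 57 -> value 1431386 (3 byte(s))
  byte[3]=0xAE cont=1 payload=0x2E=46: acc |= 46<<0 -> acc=46 shift=7
  byte[4]=0x17 cont=0 payload=0x17=23: acc |= 23<<7 -> acc=2990 shift=14 [end]
Varint 2: bytes[3:5] = AE 17 -> value 2990 (2 byte(s))
  byte[5]=0xFA cont=1 payload=0x7A=122: acc |= 122<<0 -> acc=122 shift=7
  byte[6]=0xF8 cont=1 payload=0x78=120: acc |= 120<<7 -> acc=15482 shift=14
  byte[7]=0x64 cont=0 payload=0x64=100: acc |= 100<<14 -> acc=1653882 shift=21 [end]
Varint 3: bytes[5:8] = FA F8 64 -> value 1653882 (3 byte(s))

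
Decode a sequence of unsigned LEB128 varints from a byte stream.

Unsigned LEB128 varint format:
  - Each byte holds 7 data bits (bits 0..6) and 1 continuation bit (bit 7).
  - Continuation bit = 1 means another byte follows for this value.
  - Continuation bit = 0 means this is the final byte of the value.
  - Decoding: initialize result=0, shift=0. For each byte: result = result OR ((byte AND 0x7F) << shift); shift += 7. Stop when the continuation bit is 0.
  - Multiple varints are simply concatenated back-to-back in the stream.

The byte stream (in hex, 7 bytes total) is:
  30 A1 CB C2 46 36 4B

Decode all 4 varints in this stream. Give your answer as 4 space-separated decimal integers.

Answer: 48 147891617 54 75

Derivation:
  byte[0]=0x30 cont=0 payload=0x30=48: acc |= 48<<0 -> acc=48 shift=7 [end]
Varint 1: bytes[0:1] = 30 -> value 48 (1 byte(s))
  byte[1]=0xA1 cont=1 payload=0x21=33: acc |= 33<<0 -> acc=33 shift=7
  byte[2]=0xCB cont=1 payload=0x4B=75: acc |= 75<<7 -> acc=9633 shift=14
  byte[3]=0xC2 cont=1 payload=0x42=66: acc |= 66<<14 -> acc=1090977 shift=21
  byte[4]=0x46 cont=0 payload=0x46=70: acc |= 70<<21 -> acc=147891617 shift=28 [end]
Varint 2: bytes[1:5] = A1 CB C2 46 -> value 147891617 (4 byte(s))
  byte[5]=0x36 cont=0 payload=0x36=54: acc |= 54<<0 -> acc=54 shift=7 [end]
Varint 3: bytes[5:6] = 36 -> value 54 (1 byte(s))
  byte[6]=0x4B cont=0 payload=0x4B=75: acc |= 75<<0 -> acc=75 shift=7 [end]
Varint 4: bytes[6:7] = 4B -> value 75 (1 byte(s))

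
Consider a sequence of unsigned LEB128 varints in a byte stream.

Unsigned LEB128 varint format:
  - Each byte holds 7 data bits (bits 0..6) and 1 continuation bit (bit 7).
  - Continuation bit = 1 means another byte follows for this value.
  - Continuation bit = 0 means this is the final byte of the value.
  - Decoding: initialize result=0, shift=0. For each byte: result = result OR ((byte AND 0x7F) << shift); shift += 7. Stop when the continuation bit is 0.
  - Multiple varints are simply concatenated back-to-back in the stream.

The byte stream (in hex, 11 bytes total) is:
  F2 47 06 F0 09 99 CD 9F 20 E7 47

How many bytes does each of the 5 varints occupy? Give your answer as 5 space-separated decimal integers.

  byte[0]=0xF2 cont=1 payload=0x72=114: acc |= 114<<0 -> acc=114 shift=7
  byte[1]=0x47 cont=0 payload=0x47=71: acc |= 71<<7 -> acc=9202 shift=14 [end]
Varint 1: bytes[0:2] = F2 47 -> value 9202 (2 byte(s))
  byte[2]=0x06 cont=0 payload=0x06=6: acc |= 6<<0 -> acc=6 shift=7 [end]
Varint 2: bytes[2:3] = 06 -> value 6 (1 byte(s))
  byte[3]=0xF0 cont=1 payload=0x70=112: acc |= 112<<0 -> acc=112 shift=7
  byte[4]=0x09 cont=0 payload=0x09=9: acc |= 9<<7 -> acc=1264 shift=14 [end]
Varint 3: bytes[3:5] = F0 09 -> value 1264 (2 byte(s))
  byte[5]=0x99 cont=1 payload=0x19=25: acc |= 25<<0 -> acc=25 shift=7
  byte[6]=0xCD cont=1 payload=0x4D=77: acc |= 77<<7 -> acc=9881 shift=14
  byte[7]=0x9F cont=1 payload=0x1F=31: acc |= 31<<14 -> acc=517785 shift=21
  byte[8]=0x20 cont=0 payload=0x20=32: acc |= 32<<21 -> acc=67626649 shift=28 [end]
Varint 4: bytes[5:9] = 99 CD 9F 20 -> value 67626649 (4 byte(s))
  byte[9]=0xE7 cont=1 payload=0x67=103: acc |= 103<<0 -> acc=103 shift=7
  byte[10]=0x47 cont=0 payload=0x47=71: acc |= 71<<7 -> acc=9191 shift=14 [end]
Varint 5: bytes[9:11] = E7 47 -> value 9191 (2 byte(s))

Answer: 2 1 2 4 2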